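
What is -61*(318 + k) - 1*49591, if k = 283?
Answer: -86252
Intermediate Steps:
-61*(318 + k) - 1*49591 = -61*(318 + 283) - 1*49591 = -61*601 - 49591 = -36661 - 49591 = -86252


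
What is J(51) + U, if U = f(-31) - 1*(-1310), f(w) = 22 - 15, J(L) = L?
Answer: 1368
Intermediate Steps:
f(w) = 7
U = 1317 (U = 7 - 1*(-1310) = 7 + 1310 = 1317)
J(51) + U = 51 + 1317 = 1368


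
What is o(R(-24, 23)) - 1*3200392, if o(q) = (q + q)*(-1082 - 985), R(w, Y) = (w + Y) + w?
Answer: -3097042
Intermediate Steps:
R(w, Y) = Y + 2*w (R(w, Y) = (Y + w) + w = Y + 2*w)
o(q) = -4134*q (o(q) = (2*q)*(-2067) = -4134*q)
o(R(-24, 23)) - 1*3200392 = -4134*(23 + 2*(-24)) - 1*3200392 = -4134*(23 - 48) - 3200392 = -4134*(-25) - 3200392 = 103350 - 3200392 = -3097042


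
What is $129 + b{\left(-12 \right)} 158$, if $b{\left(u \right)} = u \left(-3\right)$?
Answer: $5817$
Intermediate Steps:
$b{\left(u \right)} = - 3 u$
$129 + b{\left(-12 \right)} 158 = 129 + \left(-3\right) \left(-12\right) 158 = 129 + 36 \cdot 158 = 129 + 5688 = 5817$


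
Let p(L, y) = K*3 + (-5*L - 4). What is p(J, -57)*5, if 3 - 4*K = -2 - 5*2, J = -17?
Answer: 1845/4 ≈ 461.25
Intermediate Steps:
K = 15/4 (K = ¾ - (-2 - 5*2)/4 = ¾ - (-2 - 10)/4 = ¾ - ¼*(-12) = ¾ + 3 = 15/4 ≈ 3.7500)
p(L, y) = 29/4 - 5*L (p(L, y) = (15/4)*3 + (-5*L - 4) = 45/4 + (-4 - 5*L) = 29/4 - 5*L)
p(J, -57)*5 = (29/4 - 5*(-17))*5 = (29/4 + 85)*5 = (369/4)*5 = 1845/4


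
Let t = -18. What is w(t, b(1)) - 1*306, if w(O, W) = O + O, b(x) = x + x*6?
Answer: -342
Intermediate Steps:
b(x) = 7*x (b(x) = x + 6*x = 7*x)
w(O, W) = 2*O
w(t, b(1)) - 1*306 = 2*(-18) - 1*306 = -36 - 306 = -342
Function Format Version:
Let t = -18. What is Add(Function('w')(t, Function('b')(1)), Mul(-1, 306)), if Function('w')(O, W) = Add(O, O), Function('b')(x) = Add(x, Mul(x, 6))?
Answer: -342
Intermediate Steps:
Function('b')(x) = Mul(7, x) (Function('b')(x) = Add(x, Mul(6, x)) = Mul(7, x))
Function('w')(O, W) = Mul(2, O)
Add(Function('w')(t, Function('b')(1)), Mul(-1, 306)) = Add(Mul(2, -18), Mul(-1, 306)) = Add(-36, -306) = -342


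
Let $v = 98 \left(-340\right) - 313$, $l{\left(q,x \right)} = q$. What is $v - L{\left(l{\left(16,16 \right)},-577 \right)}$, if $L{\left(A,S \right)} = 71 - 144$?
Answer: $-33560$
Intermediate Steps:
$v = -33633$ ($v = -33320 - 313 = -33633$)
$L{\left(A,S \right)} = -73$
$v - L{\left(l{\left(16,16 \right)},-577 \right)} = -33633 - -73 = -33633 + 73 = -33560$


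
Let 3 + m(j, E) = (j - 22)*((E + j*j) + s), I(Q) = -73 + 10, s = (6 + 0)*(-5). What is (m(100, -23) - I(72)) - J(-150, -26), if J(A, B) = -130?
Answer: 776056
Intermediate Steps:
s = -30 (s = 6*(-5) = -30)
I(Q) = -63
m(j, E) = -3 + (-22 + j)*(-30 + E + j²) (m(j, E) = -3 + (j - 22)*((E + j*j) - 30) = -3 + (-22 + j)*((E + j²) - 30) = -3 + (-22 + j)*(-30 + E + j²))
(m(100, -23) - I(72)) - J(-150, -26) = ((657 + 100³ - 30*100 - 22*(-23) - 22*100² - 23*100) - 1*(-63)) - 1*(-130) = ((657 + 1000000 - 3000 + 506 - 22*10000 - 2300) + 63) + 130 = ((657 + 1000000 - 3000 + 506 - 220000 - 2300) + 63) + 130 = (775863 + 63) + 130 = 775926 + 130 = 776056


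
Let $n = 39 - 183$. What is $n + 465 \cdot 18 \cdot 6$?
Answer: $50076$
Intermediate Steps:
$n = -144$ ($n = 39 - 183 = -144$)
$n + 465 \cdot 18 \cdot 6 = -144 + 465 \cdot 18 \cdot 6 = -144 + 465 \cdot 108 = -144 + 50220 = 50076$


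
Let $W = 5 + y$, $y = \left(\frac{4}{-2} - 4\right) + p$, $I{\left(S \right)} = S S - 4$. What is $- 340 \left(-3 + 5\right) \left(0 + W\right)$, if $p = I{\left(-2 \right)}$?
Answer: $680$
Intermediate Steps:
$I{\left(S \right)} = -4 + S^{2}$ ($I{\left(S \right)} = S^{2} - 4 = -4 + S^{2}$)
$p = 0$ ($p = -4 + \left(-2\right)^{2} = -4 + 4 = 0$)
$y = -6$ ($y = \left(\frac{4}{-2} - 4\right) + 0 = \left(4 \left(- \frac{1}{2}\right) - 4\right) + 0 = \left(-2 - 4\right) + 0 = -6 + 0 = -6$)
$W = -1$ ($W = 5 - 6 = -1$)
$- 340 \left(-3 + 5\right) \left(0 + W\right) = - 340 \left(-3 + 5\right) \left(0 - 1\right) = - 340 \cdot 2 \left(-1\right) = \left(-340\right) \left(-2\right) = 680$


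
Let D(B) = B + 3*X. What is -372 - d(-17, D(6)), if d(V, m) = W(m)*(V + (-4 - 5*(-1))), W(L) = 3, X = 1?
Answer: -324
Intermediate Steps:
D(B) = 3 + B (D(B) = B + 3*1 = B + 3 = 3 + B)
d(V, m) = 3 + 3*V (d(V, m) = 3*(V + (-4 - 5*(-1))) = 3*(V + (-4 + 5)) = 3*(V + 1) = 3*(1 + V) = 3 + 3*V)
-372 - d(-17, D(6)) = -372 - (3 + 3*(-17)) = -372 - (3 - 51) = -372 - 1*(-48) = -372 + 48 = -324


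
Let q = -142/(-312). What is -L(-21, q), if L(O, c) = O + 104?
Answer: -83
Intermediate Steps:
q = 71/156 (q = -142*(-1/312) = 71/156 ≈ 0.45513)
L(O, c) = 104 + O
-L(-21, q) = -(104 - 21) = -1*83 = -83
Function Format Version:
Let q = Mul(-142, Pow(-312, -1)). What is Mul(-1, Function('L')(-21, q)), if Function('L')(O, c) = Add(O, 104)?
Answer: -83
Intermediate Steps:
q = Rational(71, 156) (q = Mul(-142, Rational(-1, 312)) = Rational(71, 156) ≈ 0.45513)
Function('L')(O, c) = Add(104, O)
Mul(-1, Function('L')(-21, q)) = Mul(-1, Add(104, -21)) = Mul(-1, 83) = -83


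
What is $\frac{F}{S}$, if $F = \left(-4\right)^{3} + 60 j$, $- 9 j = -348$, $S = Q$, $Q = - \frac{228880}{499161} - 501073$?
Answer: $- \frac{1126107216}{250116328633} \approx -0.0045023$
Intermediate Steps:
$Q = - \frac{250116328633}{499161}$ ($Q = \left(-228880\right) \frac{1}{499161} - 501073 = - \frac{228880}{499161} - 501073 = - \frac{250116328633}{499161} \approx -5.0107 \cdot 10^{5}$)
$S = - \frac{250116328633}{499161} \approx -5.0107 \cdot 10^{5}$
$j = \frac{116}{3}$ ($j = \left(- \frac{1}{9}\right) \left(-348\right) = \frac{116}{3} \approx 38.667$)
$F = 2256$ ($F = \left(-4\right)^{3} + 60 \cdot \frac{116}{3} = -64 + 2320 = 2256$)
$\frac{F}{S} = \frac{2256}{- \frac{250116328633}{499161}} = 2256 \left(- \frac{499161}{250116328633}\right) = - \frac{1126107216}{250116328633}$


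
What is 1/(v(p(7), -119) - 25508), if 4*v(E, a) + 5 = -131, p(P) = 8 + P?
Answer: -1/25542 ≈ -3.9151e-5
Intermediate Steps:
v(E, a) = -34 (v(E, a) = -5/4 + (¼)*(-131) = -5/4 - 131/4 = -34)
1/(v(p(7), -119) - 25508) = 1/(-34 - 25508) = 1/(-25542) = -1/25542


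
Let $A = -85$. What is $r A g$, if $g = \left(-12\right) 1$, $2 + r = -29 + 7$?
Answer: $-24480$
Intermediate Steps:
$r = -24$ ($r = -2 + \left(-29 + 7\right) = -2 - 22 = -24$)
$g = -12$
$r A g = \left(-24\right) \left(-85\right) \left(-12\right) = 2040 \left(-12\right) = -24480$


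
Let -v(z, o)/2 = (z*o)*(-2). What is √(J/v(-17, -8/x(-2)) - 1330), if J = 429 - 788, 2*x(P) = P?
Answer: I*√24587474/136 ≈ 36.46*I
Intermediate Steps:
x(P) = P/2
v(z, o) = 4*o*z (v(z, o) = -2*z*o*(-2) = -2*o*z*(-2) = -(-4)*o*z = 4*o*z)
J = -359
√(J/v(-17, -8/x(-2)) - 1330) = √(-359/(4*(-8/((½)*(-2)))*(-17)) - 1330) = √(-359/(4*(-8/(-1))*(-17)) - 1330) = √(-359/(4*(-8*(-1))*(-17)) - 1330) = √(-359/(4*8*(-17)) - 1330) = √(-359/(-544) - 1330) = √(-359*(-1/544) - 1330) = √(359/544 - 1330) = √(-723161/544) = I*√24587474/136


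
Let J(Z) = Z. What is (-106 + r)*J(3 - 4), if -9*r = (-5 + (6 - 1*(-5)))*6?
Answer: 110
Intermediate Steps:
r = -4 (r = -(-5 + (6 - 1*(-5)))*6/9 = -(-5 + (6 + 5))*6/9 = -(-5 + 11)*6/9 = -2*6/3 = -1/9*36 = -4)
(-106 + r)*J(3 - 4) = (-106 - 4)*(3 - 4) = -110*(-1) = 110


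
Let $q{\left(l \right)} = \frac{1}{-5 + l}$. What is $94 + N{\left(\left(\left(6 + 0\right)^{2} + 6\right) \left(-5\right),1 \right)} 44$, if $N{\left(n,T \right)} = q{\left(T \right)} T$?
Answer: $83$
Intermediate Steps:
$N{\left(n,T \right)} = \frac{T}{-5 + T}$
$94 + N{\left(\left(\left(6 + 0\right)^{2} + 6\right) \left(-5\right),1 \right)} 44 = 94 + 1 \frac{1}{-5 + 1} \cdot 44 = 94 + 1 \frac{1}{-4} \cdot 44 = 94 + 1 \left(- \frac{1}{4}\right) 44 = 94 - 11 = 83$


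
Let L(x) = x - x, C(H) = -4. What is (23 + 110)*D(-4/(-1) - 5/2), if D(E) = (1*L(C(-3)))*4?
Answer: 0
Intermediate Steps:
L(x) = 0
D(E) = 0 (D(E) = (1*0)*4 = 0*4 = 0)
(23 + 110)*D(-4/(-1) - 5/2) = (23 + 110)*0 = 133*0 = 0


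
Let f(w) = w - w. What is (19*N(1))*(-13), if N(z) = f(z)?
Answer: 0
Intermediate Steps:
f(w) = 0
N(z) = 0
(19*N(1))*(-13) = (19*0)*(-13) = 0*(-13) = 0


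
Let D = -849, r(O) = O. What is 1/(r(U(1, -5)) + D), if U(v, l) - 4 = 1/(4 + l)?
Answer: -1/846 ≈ -0.0011820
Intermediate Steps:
U(v, l) = 4 + 1/(4 + l)
1/(r(U(1, -5)) + D) = 1/((17 + 4*(-5))/(4 - 5) - 849) = 1/((17 - 20)/(-1) - 849) = 1/(-1*(-3) - 849) = 1/(3 - 849) = 1/(-846) = -1/846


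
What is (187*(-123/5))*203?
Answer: -4669203/5 ≈ -9.3384e+5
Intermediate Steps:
(187*(-123/5))*203 = -23001/5*203 = -4669203/5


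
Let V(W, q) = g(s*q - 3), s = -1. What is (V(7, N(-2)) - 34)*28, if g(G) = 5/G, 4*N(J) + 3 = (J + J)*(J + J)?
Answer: -4872/5 ≈ -974.40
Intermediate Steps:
N(J) = -¾ + J² (N(J) = -¾ + ((J + J)*(J + J))/4 = -¾ + ((2*J)*(2*J))/4 = -¾ + (4*J²)/4 = -¾ + J²)
V(W, q) = 5/(-3 - q) (V(W, q) = 5/(-q - 3) = 5/(-3 - q))
(V(7, N(-2)) - 34)*28 = (5/(-3 - (-¾ + (-2)²)) - 34)*28 = (5/(-3 - (-¾ + 4)) - 34)*28 = (5/(-3 - 1*13/4) - 34)*28 = (5/(-3 - 13/4) - 34)*28 = (5/(-25/4) - 34)*28 = (5*(-4/25) - 34)*28 = (-⅘ - 34)*28 = -174/5*28 = -4872/5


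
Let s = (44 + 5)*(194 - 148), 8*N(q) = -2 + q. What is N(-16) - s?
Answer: -9025/4 ≈ -2256.3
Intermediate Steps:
N(q) = -¼ + q/8 (N(q) = (-2 + q)/8 = -¼ + q/8)
s = 2254 (s = 49*46 = 2254)
N(-16) - s = (-¼ + (⅛)*(-16)) - 1*2254 = (-¼ - 2) - 2254 = -9/4 - 2254 = -9025/4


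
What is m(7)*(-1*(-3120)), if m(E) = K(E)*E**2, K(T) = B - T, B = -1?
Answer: -1223040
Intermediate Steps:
K(T) = -1 - T
m(E) = E**2*(-1 - E) (m(E) = (-1 - E)*E**2 = E**2*(-1 - E))
m(7)*(-1*(-3120)) = (7**2*(-1 - 1*7))*(-1*(-3120)) = (49*(-1 - 7))*3120 = (49*(-8))*3120 = -392*3120 = -1223040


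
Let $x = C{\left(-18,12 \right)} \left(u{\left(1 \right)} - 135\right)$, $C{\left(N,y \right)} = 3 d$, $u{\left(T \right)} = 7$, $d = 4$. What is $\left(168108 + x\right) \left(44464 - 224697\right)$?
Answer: $-30021771276$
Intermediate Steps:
$C{\left(N,y \right)} = 12$ ($C{\left(N,y \right)} = 3 \cdot 4 = 12$)
$x = -1536$ ($x = 12 \left(7 - 135\right) = 12 \left(-128\right) = -1536$)
$\left(168108 + x\right) \left(44464 - 224697\right) = \left(168108 - 1536\right) \left(44464 - 224697\right) = 166572 \left(-180233\right) = -30021771276$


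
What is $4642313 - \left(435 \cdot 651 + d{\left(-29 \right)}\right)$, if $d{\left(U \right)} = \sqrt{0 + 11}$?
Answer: $4359128 - \sqrt{11} \approx 4.3591 \cdot 10^{6}$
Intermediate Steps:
$d{\left(U \right)} = \sqrt{11}$
$4642313 - \left(435 \cdot 651 + d{\left(-29 \right)}\right) = 4642313 - \left(435 \cdot 651 + \sqrt{11}\right) = 4642313 - \left(283185 + \sqrt{11}\right) = 4359128 - \sqrt{11}$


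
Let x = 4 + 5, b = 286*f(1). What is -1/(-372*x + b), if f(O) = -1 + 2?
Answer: 1/3062 ≈ 0.00032658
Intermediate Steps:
f(O) = 1
b = 286 (b = 286*1 = 286)
x = 9
-1/(-372*x + b) = -1/(-372*9 + 286) = -1/(-3348 + 286) = -1/(-3062) = -1*(-1/3062) = 1/3062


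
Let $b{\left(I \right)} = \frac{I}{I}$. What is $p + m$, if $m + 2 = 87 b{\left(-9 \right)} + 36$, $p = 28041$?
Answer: $28162$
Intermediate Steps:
$b{\left(I \right)} = 1$
$m = 121$ ($m = -2 + \left(87 \cdot 1 + 36\right) = -2 + \left(87 + 36\right) = -2 + 123 = 121$)
$p + m = 28041 + 121 = 28162$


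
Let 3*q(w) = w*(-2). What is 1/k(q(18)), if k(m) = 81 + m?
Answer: 1/69 ≈ 0.014493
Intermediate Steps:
q(w) = -2*w/3 (q(w) = (w*(-2))/3 = (-2*w)/3 = -2*w/3)
1/k(q(18)) = 1/(81 - 2/3*18) = 1/(81 - 12) = 1/69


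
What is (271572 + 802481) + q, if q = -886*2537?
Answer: -1173729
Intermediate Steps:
q = -2247782
(271572 + 802481) + q = (271572 + 802481) - 2247782 = 1074053 - 2247782 = -1173729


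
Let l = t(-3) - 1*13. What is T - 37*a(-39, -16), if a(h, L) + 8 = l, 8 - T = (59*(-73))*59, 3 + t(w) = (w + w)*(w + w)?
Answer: 253677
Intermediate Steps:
t(w) = -3 + 4*w² (t(w) = -3 + (w + w)*(w + w) = -3 + (2*w)*(2*w) = -3 + 4*w²)
l = 20 (l = (-3 + 4*(-3)²) - 1*13 = (-3 + 4*9) - 13 = (-3 + 36) - 13 = 33 - 13 = 20)
T = 254121 (T = 8 - 59*(-73)*59 = 8 - (-4307)*59 = 8 - 1*(-254113) = 8 + 254113 = 254121)
a(h, L) = 12 (a(h, L) = -8 + 20 = 12)
T - 37*a(-39, -16) = 254121 - 37*12 = 254121 - 1*444 = 254121 - 444 = 253677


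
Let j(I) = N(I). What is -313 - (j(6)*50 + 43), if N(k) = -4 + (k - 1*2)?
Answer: -356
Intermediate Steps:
N(k) = -6 + k (N(k) = -4 + (k - 2) = -4 + (-2 + k) = -6 + k)
j(I) = -6 + I
-313 - (j(6)*50 + 43) = -313 - ((-6 + 6)*50 + 43) = -313 - (0*50 + 43) = -313 - (0 + 43) = -313 - 1*43 = -313 - 43 = -356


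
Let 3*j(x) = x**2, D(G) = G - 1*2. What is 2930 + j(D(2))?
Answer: 2930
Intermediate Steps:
D(G) = -2 + G (D(G) = G - 2 = -2 + G)
j(x) = x**2/3
2930 + j(D(2)) = 2930 + (-2 + 2)**2/3 = 2930 + (1/3)*0**2 = 2930 + (1/3)*0 = 2930 + 0 = 2930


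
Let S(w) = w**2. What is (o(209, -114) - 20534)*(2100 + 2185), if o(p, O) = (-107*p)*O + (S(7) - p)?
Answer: 10835428080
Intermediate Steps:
o(p, O) = 49 - p - 107*O*p (o(p, O) = (-107*p)*O + (7**2 - p) = -107*O*p + (49 - p) = 49 - p - 107*O*p)
(o(209, -114) - 20534)*(2100 + 2185) = ((49 - 1*209 - 107*(-114)*209) - 20534)*(2100 + 2185) = ((49 - 209 + 2549382) - 20534)*4285 = (2549222 - 20534)*4285 = 2528688*4285 = 10835428080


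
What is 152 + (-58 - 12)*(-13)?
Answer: 1062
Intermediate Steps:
152 + (-58 - 12)*(-13) = 152 - 70*(-13) = 152 + 910 = 1062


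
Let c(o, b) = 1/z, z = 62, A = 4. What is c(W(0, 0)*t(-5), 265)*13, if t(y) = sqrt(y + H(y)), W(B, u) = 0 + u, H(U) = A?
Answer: 13/62 ≈ 0.20968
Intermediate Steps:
H(U) = 4
W(B, u) = u
t(y) = sqrt(4 + y) (t(y) = sqrt(y + 4) = sqrt(4 + y))
c(o, b) = 1/62
c(W(0, 0)*t(-5), 265)*13 = (1/62)*13 = 13/62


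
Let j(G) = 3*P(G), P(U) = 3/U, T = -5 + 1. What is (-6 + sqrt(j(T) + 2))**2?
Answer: (12 - I)**2/4 ≈ 35.75 - 6.0*I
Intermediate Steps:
T = -4
j(G) = 9/G (j(G) = 3*(3/G) = 9/G)
(-6 + sqrt(j(T) + 2))**2 = (-6 + sqrt(9/(-4) + 2))**2 = (-6 + sqrt(9*(-1/4) + 2))**2 = (-6 + sqrt(-9/4 + 2))**2 = (-6 + sqrt(-1/4))**2 = (-6 + I/2)**2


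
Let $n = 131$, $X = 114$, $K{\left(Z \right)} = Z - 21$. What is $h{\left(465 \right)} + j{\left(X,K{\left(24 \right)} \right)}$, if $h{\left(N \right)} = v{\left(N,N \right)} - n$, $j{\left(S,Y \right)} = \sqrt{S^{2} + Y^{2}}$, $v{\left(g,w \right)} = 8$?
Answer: $-123 + 51 \sqrt{5} \approx -8.9605$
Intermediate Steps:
$K{\left(Z \right)} = -21 + Z$
$h{\left(N \right)} = -123$ ($h{\left(N \right)} = 8 - 131 = -123$)
$h{\left(465 \right)} + j{\left(X,K{\left(24 \right)} \right)} = -123 + \sqrt{114^{2} + \left(-21 + 24\right)^{2}} = -123 + \sqrt{12996 + 3^{2}} = -123 + \sqrt{12996 + 9} = -123 + \sqrt{13005} = -123 + 51 \sqrt{5}$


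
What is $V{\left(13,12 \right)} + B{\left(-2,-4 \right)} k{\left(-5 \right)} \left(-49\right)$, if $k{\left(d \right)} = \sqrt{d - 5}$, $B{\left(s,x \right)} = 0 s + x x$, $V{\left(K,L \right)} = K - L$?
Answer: $1 - 784 i \sqrt{10} \approx 1.0 - 2479.2 i$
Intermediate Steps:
$B{\left(s,x \right)} = x^{2}$ ($B{\left(s,x \right)} = 0 + x^{2} = x^{2}$)
$k{\left(d \right)} = \sqrt{-5 + d}$
$V{\left(13,12 \right)} + B{\left(-2,-4 \right)} k{\left(-5 \right)} \left(-49\right) = \left(13 - 12\right) + \left(-4\right)^{2} \sqrt{-5 - 5} \left(-49\right) = \left(13 - 12\right) + 16 \sqrt{-10} \left(-49\right) = 1 + 16 i \sqrt{10} \left(-49\right) = 1 - 784 i \sqrt{10}$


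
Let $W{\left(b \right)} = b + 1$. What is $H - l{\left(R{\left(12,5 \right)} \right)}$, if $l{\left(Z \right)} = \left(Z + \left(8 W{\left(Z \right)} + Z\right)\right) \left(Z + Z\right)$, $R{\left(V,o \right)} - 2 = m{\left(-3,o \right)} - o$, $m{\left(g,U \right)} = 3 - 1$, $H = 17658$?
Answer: $17654$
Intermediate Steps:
$m{\left(g,U \right)} = 2$ ($m{\left(g,U \right)} = 3 - 1 = 2$)
$R{\left(V,o \right)} = 4 - o$ ($R{\left(V,o \right)} = 2 - \left(-2 + o\right) = 4 - o$)
$W{\left(b \right)} = 1 + b$
$l{\left(Z \right)} = 2 Z \left(8 + 10 Z\right)$ ($l{\left(Z \right)} = \left(Z + \left(8 \left(1 + Z\right) + Z\right)\right) \left(Z + Z\right) = \left(Z + \left(\left(8 + 8 Z\right) + Z\right)\right) 2 Z = \left(Z + \left(8 + 9 Z\right)\right) 2 Z = \left(8 + 10 Z\right) 2 Z = 2 Z \left(8 + 10 Z\right)$)
$H - l{\left(R{\left(12,5 \right)} \right)} = 17658 - 4 \left(4 - 5\right) \left(4 + 5 \left(4 - 5\right)\right) = 17658 - 4 \left(-1\right) \left(4 + 5 \left(-1\right)\right) = 17658 - 4 \left(-1\right) \left(4 - 5\right) = 17658 - 4 \left(-1\right) \left(-1\right) = 17658 - 4 = 17654$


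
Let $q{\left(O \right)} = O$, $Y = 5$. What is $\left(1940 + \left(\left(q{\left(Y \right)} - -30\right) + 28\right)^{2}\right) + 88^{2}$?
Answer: $13653$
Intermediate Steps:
$\left(1940 + \left(\left(q{\left(Y \right)} - -30\right) + 28\right)^{2}\right) + 88^{2} = \left(1940 + \left(\left(5 - -30\right) + 28\right)^{2}\right) + 88^{2} = \left(1940 + \left(\left(5 + 30\right) + 28\right)^{2}\right) + 7744 = \left(1940 + \left(35 + 28\right)^{2}\right) + 7744 = \left(1940 + 63^{2}\right) + 7744 = \left(1940 + 3969\right) + 7744 = 5909 + 7744 = 13653$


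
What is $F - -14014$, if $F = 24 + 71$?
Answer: $14109$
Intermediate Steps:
$F = 95$
$F - -14014 = 95 - -14014 = 95 + 14014 = 14109$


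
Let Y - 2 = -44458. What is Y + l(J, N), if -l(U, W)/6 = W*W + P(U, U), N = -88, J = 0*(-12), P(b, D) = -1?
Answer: -90914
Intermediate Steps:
J = 0
l(U, W) = 6 - 6*W**2 (l(U, W) = -6*(W*W - 1) = -6*(W**2 - 1) = -6*(-1 + W**2) = 6 - 6*W**2)
Y = -44456 (Y = 2 - 44458 = -44456)
Y + l(J, N) = -44456 + (6 - 6*(-88)**2) = -44456 + (6 - 6*7744) = -44456 + (6 - 46464) = -44456 - 46458 = -90914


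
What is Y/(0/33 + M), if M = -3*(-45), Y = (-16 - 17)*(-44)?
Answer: 484/45 ≈ 10.756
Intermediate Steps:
Y = 1452 (Y = -33*(-44) = 1452)
M = 135
Y/(0/33 + M) = 1452/(0/33 + 135) = 1452/((1/33)*0 + 135) = 1452/(0 + 135) = 1452/135 = 1452*(1/135) = 484/45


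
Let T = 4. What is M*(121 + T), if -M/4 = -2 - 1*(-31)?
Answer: -14500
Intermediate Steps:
M = -116 (M = -4*(-2 - 1*(-31)) = -4*(-2 + 31) = -4*29 = -116)
M*(121 + T) = -116*(121 + 4) = -116*125 = -14500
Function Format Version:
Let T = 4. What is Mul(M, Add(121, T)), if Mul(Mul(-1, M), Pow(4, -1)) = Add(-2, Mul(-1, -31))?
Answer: -14500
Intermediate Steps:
M = -116 (M = Mul(-4, Add(-2, Mul(-1, -31))) = Mul(-4, Add(-2, 31)) = Mul(-4, 29) = -116)
Mul(M, Add(121, T)) = Mul(-116, Add(121, 4)) = Mul(-116, 125) = -14500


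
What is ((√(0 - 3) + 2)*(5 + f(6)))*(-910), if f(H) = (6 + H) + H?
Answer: -41860 - 20930*I*√3 ≈ -41860.0 - 36252.0*I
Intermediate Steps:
f(H) = 6 + 2*H
((√(0 - 3) + 2)*(5 + f(6)))*(-910) = ((√(0 - 3) + 2)*(5 + (6 + 2*6)))*(-910) = ((√(-3) + 2)*(5 + (6 + 12)))*(-910) = ((I*√3 + 2)*(5 + 18))*(-910) = ((2 + I*√3)*23)*(-910) = (46 + 23*I*√3)*(-910) = -41860 - 20930*I*√3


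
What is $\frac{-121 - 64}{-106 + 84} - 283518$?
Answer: $- \frac{6237211}{22} \approx -2.8351 \cdot 10^{5}$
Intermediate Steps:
$\frac{-121 - 64}{-106 + 84} - 283518 = - \frac{185}{-22} - 283518 = \left(-185\right) \left(- \frac{1}{22}\right) - 283518 = \frac{185}{22} - 283518 = - \frac{6237211}{22}$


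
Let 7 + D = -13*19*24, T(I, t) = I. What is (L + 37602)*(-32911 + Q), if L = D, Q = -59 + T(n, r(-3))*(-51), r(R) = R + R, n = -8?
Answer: -1031140854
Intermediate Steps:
r(R) = 2*R
Q = 349 (Q = -59 - 8*(-51) = -59 + 408 = 349)
D = -5935 (D = -7 - 13*19*24 = -7 - 247*24 = -7 - 5928 = -5935)
L = -5935
(L + 37602)*(-32911 + Q) = (-5935 + 37602)*(-32911 + 349) = 31667*(-32562) = -1031140854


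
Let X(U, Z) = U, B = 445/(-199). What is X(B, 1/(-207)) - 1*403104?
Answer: -80218141/199 ≈ -4.0311e+5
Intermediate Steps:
B = -445/199 (B = 445*(-1/199) = -445/199 ≈ -2.2362)
X(B, 1/(-207)) - 1*403104 = -445/199 - 1*403104 = -445/199 - 403104 = -80218141/199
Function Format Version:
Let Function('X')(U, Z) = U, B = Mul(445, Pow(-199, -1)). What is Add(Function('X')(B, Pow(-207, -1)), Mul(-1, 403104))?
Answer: Rational(-80218141, 199) ≈ -4.0311e+5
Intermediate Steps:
B = Rational(-445, 199) (B = Mul(445, Rational(-1, 199)) = Rational(-445, 199) ≈ -2.2362)
Add(Function('X')(B, Pow(-207, -1)), Mul(-1, 403104)) = Add(Rational(-445, 199), Mul(-1, 403104)) = Add(Rational(-445, 199), -403104) = Rational(-80218141, 199)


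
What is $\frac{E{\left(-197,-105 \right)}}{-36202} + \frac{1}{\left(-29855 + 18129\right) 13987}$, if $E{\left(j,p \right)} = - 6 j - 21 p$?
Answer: $- \frac{138876799174}{1484386641881} \approx -0.093558$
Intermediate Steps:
$E{\left(j,p \right)} = - 21 p - 6 j$
$\frac{E{\left(-197,-105 \right)}}{-36202} + \frac{1}{\left(-29855 + 18129\right) 13987} = \frac{\left(-21\right) \left(-105\right) - -1182}{-36202} + \frac{1}{\left(-29855 + 18129\right) 13987} = \left(2205 + 1182\right) \left(- \frac{1}{36202}\right) + \frac{1}{-11726} \cdot \frac{1}{13987} = 3387 \left(- \frac{1}{36202}\right) - \frac{1}{164011562} = - \frac{3387}{36202} - \frac{1}{164011562} = - \frac{138876799174}{1484386641881}$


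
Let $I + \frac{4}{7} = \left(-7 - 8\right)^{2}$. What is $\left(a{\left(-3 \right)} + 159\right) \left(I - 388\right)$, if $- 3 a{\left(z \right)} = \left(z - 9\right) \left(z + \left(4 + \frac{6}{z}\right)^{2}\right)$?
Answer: $- \frac{186635}{7} \approx -26662.0$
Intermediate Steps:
$I = \frac{1571}{7}$ ($I = - \frac{4}{7} + \left(-7 - 8\right)^{2} = - \frac{4}{7} + \left(-15\right)^{2} = - \frac{4}{7} + 225 = \frac{1571}{7} \approx 224.43$)
$a{\left(z \right)} = - \frac{\left(-9 + z\right) \left(z + \left(4 + \frac{6}{z}\right)^{2}\right)}{3}$ ($a{\left(z \right)} = - \frac{\left(z - 9\right) \left(z + \left(4 + \frac{6}{z}\right)^{2}\right)}{3} = - \frac{\left(-9 + z\right) \left(z + \left(4 + \frac{6}{z}\right)^{2}\right)}{3}$)
$\left(a{\left(-3 \right)} + 159\right) \left(I - 388\right) = \left(\left(32 + \frac{108}{9} + \frac{132}{-3} - -7 - \frac{\left(-3\right)^{2}}{3}\right) + 159\right) \left(\frac{1571}{7} - 388\right) = \left(\left(32 + 108 \cdot \frac{1}{9} + 132 \left(- \frac{1}{3}\right) + 7 - 3\right) + 159\right) \left(- \frac{1145}{7}\right) = \left(\left(32 + 12 - 44 + 7 - 3\right) + 159\right) \left(- \frac{1145}{7}\right) = \left(4 + 159\right) \left(- \frac{1145}{7}\right) = 163 \left(- \frac{1145}{7}\right) = - \frac{186635}{7}$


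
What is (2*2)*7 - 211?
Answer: -183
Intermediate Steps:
(2*2)*7 - 211 = 4*7 - 211 = 28 - 211 = -183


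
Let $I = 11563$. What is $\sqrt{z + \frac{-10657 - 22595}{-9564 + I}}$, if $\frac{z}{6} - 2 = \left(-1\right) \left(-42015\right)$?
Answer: $\frac{7 \sqrt{20557823946}}{1999} \approx 502.08$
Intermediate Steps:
$z = 252102$ ($z = 12 + 6 \left(\left(-1\right) \left(-42015\right)\right) = 12 + 6 \cdot 42015 = 12 + 252090 = 252102$)
$\sqrt{z + \frac{-10657 - 22595}{-9564 + I}} = \sqrt{252102 + \frac{-10657 - 22595}{-9564 + 11563}} = \sqrt{252102 - \frac{33252}{1999}} = \sqrt{\frac{503918646}{1999}} = \frac{7 \sqrt{20557823946}}{1999}$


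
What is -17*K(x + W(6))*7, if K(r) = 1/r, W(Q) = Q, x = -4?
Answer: -119/2 ≈ -59.500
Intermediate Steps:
-17*K(x + W(6))*7 = -17/(-4 + 6)*7 = -17/2*7 = -119/2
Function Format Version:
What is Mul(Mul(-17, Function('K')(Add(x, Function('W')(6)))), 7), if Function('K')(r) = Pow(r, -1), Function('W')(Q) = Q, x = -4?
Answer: Rational(-119, 2) ≈ -59.500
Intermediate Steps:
Mul(Mul(-17, Function('K')(Add(x, Function('W')(6)))), 7) = Mul(Mul(-17, Pow(Add(-4, 6), -1)), 7) = Mul(Mul(-17, Pow(2, -1)), 7) = Mul(Mul(-17, Rational(1, 2)), 7) = Mul(Rational(-17, 2), 7) = Rational(-119, 2)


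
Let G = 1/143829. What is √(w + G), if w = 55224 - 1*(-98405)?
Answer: √353121057268602/47943 ≈ 391.96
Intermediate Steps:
w = 153629 (w = 55224 + 98405 = 153629)
G = 1/143829 ≈ 6.9527e-6
√(w + G) = √(153629 + 1/143829) = √(22096305442/143829) = √353121057268602/47943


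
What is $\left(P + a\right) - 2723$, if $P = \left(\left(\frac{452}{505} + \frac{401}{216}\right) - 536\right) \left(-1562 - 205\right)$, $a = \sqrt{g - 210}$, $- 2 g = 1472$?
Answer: $\frac{34161203347}{36360} + i \sqrt{946} \approx 9.3953 \cdot 10^{5} + 30.757 i$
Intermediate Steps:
$g = -736$ ($g = \left(- \frac{1}{2}\right) 1472 = -736$)
$a = i \sqrt{946}$ ($a = \sqrt{-736 - 210} = \sqrt{-946} = i \sqrt{946} \approx 30.757 i$)
$P = \frac{34260211627}{36360}$ ($P = \left(\left(452 \cdot \frac{1}{505} + 401 \cdot \frac{1}{216}\right) - 536\right) \left(-1767\right) = \left(\left(\frac{452}{505} + \frac{401}{216}\right) - 536\right) \left(-1767\right) = \left(\frac{300137}{109080} - 536\right) \left(-1767\right) = \left(- \frac{58166743}{109080}\right) \left(-1767\right) = \frac{34260211627}{36360} \approx 9.4225 \cdot 10^{5}$)
$\left(P + a\right) - 2723 = \left(\frac{34260211627}{36360} + i \sqrt{946}\right) - 2723 = \frac{34161203347}{36360} + i \sqrt{946}$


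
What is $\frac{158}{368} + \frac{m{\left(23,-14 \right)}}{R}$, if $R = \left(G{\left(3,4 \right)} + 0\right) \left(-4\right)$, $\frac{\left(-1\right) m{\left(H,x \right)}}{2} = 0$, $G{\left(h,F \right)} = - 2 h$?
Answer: $\frac{79}{184} \approx 0.42935$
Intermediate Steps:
$m{\left(H,x \right)} = 0$ ($m{\left(H,x \right)} = \left(-2\right) 0 = 0$)
$R = 24$ ($R = \left(\left(-2\right) 3 + 0\right) \left(-4\right) = \left(-6 + 0\right) \left(-4\right) = \left(-6\right) \left(-4\right) = 24$)
$\frac{158}{368} + \frac{m{\left(23,-14 \right)}}{R} = \frac{158}{368} + \frac{0}{24} = 158 \cdot \frac{1}{368} + 0 \cdot \frac{1}{24} = \frac{79}{184} + 0 = \frac{79}{184}$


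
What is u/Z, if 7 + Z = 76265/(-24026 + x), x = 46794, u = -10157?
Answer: 33036368/11873 ≈ 2782.5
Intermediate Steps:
Z = -83111/22768 (Z = -7 + 76265/(-24026 + 46794) = -7 + 76265/22768 = -83111/22768 ≈ -3.6503)
u/Z = -10157/(-83111/22768) = -10157*(-22768/83111) = 33036368/11873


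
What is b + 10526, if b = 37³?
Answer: 61179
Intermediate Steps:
b = 50653
b + 10526 = 50653 + 10526 = 61179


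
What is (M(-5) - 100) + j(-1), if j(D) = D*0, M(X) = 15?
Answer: -85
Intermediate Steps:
j(D) = 0
(M(-5) - 100) + j(-1) = (15 - 100) + 0 = -85 + 0 = -85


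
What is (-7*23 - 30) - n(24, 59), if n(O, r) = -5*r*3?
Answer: 694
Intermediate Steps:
n(O, r) = -15*r
(-7*23 - 30) - n(24, 59) = (-7*23 - 30) - (-15)*59 = (-161 - 30) - 1*(-885) = -191 + 885 = 694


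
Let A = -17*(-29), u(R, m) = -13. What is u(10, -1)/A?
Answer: -13/493 ≈ -0.026369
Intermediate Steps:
A = 493
u(10, -1)/A = -13/493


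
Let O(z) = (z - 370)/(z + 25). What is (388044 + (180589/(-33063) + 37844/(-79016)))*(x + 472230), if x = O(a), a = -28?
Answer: 179571931885437610816/979689753 ≈ 1.8329e+11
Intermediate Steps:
O(z) = (-370 + z)/(25 + z)
x = 398/3 (x = (-370 - 28)/(25 - 28) = -398/(-3) = -⅓*(-398) = 398/3 ≈ 132.67)
(388044 + (180589/(-33063) + 37844/(-79016)))*(x + 472230) = (388044 + (180589/(-33063) + 37844/(-79016)))*(398/3 + 472230) = (388044 + (180589*(-1/33063) + 37844*(-1/79016)))*(1417088/3) = (388044 + (-180589/33063 - 9461/19754))*(1417088/3) = (388044 - 3880164149/653126502)*(1417088/3) = (253437940177939/653126502)*(1417088/3) = 179571931885437610816/979689753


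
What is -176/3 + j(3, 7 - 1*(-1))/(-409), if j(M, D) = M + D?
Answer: -72017/1227 ≈ -58.694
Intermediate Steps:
j(M, D) = D + M
-176/3 + j(3, 7 - 1*(-1))/(-409) = -176/3 + ((7 - 1*(-1)) + 3)/(-409) = -176*⅓ + ((7 + 1) + 3)*(-1/409) = -176/3 + (8 + 3)*(-1/409) = -176/3 + 11*(-1/409) = -176/3 - 11/409 = -72017/1227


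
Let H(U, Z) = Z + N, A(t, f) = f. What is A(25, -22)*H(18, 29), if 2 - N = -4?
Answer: -770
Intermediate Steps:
N = 6 (N = 2 - 1*(-4) = 2 + 4 = 6)
H(U, Z) = 6 + Z (H(U, Z) = Z + 6 = 6 + Z)
A(25, -22)*H(18, 29) = -22*(6 + 29) = -22*35 = -770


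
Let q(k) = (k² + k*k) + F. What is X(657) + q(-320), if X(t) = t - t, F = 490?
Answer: 205290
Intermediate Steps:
X(t) = 0
q(k) = 490 + 2*k² (q(k) = (k² + k*k) + 490 = (k² + k²) + 490 = 2*k² + 490 = 490 + 2*k²)
X(657) + q(-320) = 0 + (490 + 2*(-320)²) = 0 + (490 + 2*102400) = 0 + (490 + 204800) = 0 + 205290 = 205290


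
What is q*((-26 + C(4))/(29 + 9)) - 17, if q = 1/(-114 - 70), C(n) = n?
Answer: -59421/3496 ≈ -16.997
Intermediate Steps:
q = -1/184 (q = 1/(-184) = -1/184 ≈ -0.0054348)
q*((-26 + C(4))/(29 + 9)) - 17 = -(-26 + 4)/(184*(29 + 9)) - 17 = -(-11)/(92*38) - 17 = -1/184*(-11/19) - 17 = 11/3496 - 17 = -59421/3496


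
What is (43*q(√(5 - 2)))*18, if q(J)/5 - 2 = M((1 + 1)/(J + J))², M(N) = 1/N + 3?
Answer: 54180 + 23220*√3 ≈ 94398.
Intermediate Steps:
M(N) = 3 + 1/N (M(N) = 1/N + 3 = 3 + 1/N)
q(J) = 10 + 5*(3 + J)² (q(J) = 10 + 5*(3 + 1/((1 + 1)/(J + J)))² = 10 + 5*(3 + 1/(2/((2*J))))² = 10 + 5*(3 + 1/(2*(1/(2*J))))² = 10 + 5*(3 + 1/(1/J))² = 10 + 5*(3 + J)²)
(43*q(√(5 - 2)))*18 = (43*(10 + 5*(3 + √(5 - 2))²))*18 = (43*(10 + 5*(3 + √3)²))*18 = (430 + 215*(3 + √3)²)*18 = 7740 + 3870*(3 + √3)²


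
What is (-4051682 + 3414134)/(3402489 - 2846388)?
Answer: -212516/185367 ≈ -1.1465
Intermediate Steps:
(-4051682 + 3414134)/(3402489 - 2846388) = -637548/556101 = -637548*1/556101 = -212516/185367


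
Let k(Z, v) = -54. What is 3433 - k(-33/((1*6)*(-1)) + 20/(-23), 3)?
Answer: 3487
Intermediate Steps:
3433 - k(-33/((1*6)*(-1)) + 20/(-23), 3) = 3433 - 1*(-54) = 3433 + 54 = 3487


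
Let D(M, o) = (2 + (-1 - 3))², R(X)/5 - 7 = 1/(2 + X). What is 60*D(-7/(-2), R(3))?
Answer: 240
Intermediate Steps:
R(X) = 35 + 5/(2 + X)
D(M, o) = 4 (D(M, o) = (2 - 4)² = (-2)² = 4)
60*D(-7/(-2), R(3)) = 60*4 = 240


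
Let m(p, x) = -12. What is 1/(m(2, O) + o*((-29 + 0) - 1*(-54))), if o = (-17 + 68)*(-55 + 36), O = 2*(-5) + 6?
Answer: -1/24237 ≈ -4.1259e-5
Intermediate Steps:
O = -4 (O = -10 + 6 = -4)
o = -969 (o = 51*(-19) = -969)
1/(m(2, O) + o*((-29 + 0) - 1*(-54))) = 1/(-12 - 969*((-29 + 0) - 1*(-54))) = 1/(-12 - 969*(-29 + 54)) = 1/(-12 - 969*25) = 1/(-12 - 24225) = 1/(-24237) = -1/24237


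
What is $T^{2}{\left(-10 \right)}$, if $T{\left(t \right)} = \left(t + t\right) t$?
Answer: $40000$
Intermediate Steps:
$T{\left(t \right)} = 2 t^{2}$ ($T{\left(t \right)} = 2 t t = 2 t^{2}$)
$T^{2}{\left(-10 \right)} = \left(2 \left(-10\right)^{2}\right)^{2} = \left(2 \cdot 100\right)^{2} = 200^{2} = 40000$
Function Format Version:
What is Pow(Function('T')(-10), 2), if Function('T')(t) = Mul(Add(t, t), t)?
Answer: 40000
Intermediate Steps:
Function('T')(t) = Mul(2, Pow(t, 2)) (Function('T')(t) = Mul(Mul(2, t), t) = Mul(2, Pow(t, 2)))
Pow(Function('T')(-10), 2) = Pow(Mul(2, Pow(-10, 2)), 2) = Pow(Mul(2, 100), 2) = Pow(200, 2) = 40000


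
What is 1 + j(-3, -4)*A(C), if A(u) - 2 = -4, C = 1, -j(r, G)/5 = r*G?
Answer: 121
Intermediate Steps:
j(r, G) = -5*G*r (j(r, G) = -5*r*G = -5*G*r)
A(u) = -2 (A(u) = 2 - 4 = -2)
1 + j(-3, -4)*A(C) = 1 - 5*(-4)*(-3)*(-2) = 1 - 60*(-2) = 1 + 120 = 121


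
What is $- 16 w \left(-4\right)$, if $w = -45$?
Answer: $-2880$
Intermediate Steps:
$- 16 w \left(-4\right) = \left(-16\right) \left(-45\right) \left(-4\right) = 720 \left(-4\right) = -2880$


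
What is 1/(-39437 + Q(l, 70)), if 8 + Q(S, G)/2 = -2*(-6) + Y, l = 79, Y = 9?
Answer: -1/39411 ≈ -2.5374e-5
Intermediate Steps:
Q(S, G) = 26 (Q(S, G) = -16 + 2*(-2*(-6) + 9) = -16 + 2*(12 + 9) = -16 + 2*21 = -16 + 42 = 26)
1/(-39437 + Q(l, 70)) = 1/(-39437 + 26) = 1/(-39411) = -1/39411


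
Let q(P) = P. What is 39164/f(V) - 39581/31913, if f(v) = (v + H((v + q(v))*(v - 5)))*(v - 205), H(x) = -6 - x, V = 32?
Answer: -5202313197/4698327599 ≈ -1.1073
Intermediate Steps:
f(v) = (-205 + v)*(-6 + v - 2*v*(-5 + v)) (f(v) = (v + (-6 - (v + v)*(v - 5)))*(v - 205) = (v + (-6 - 2*v*(-5 + v)))*(-205 + v) = (-6 + v - 2*v*(-5 + v))*(-205 + v) = (-205 + v)*(-6 + v - 2*v*(-5 + v)))
39164/f(V) - 39581/31913 = 39164/(1230 - 2261*32 - 2*32³ + 421*32²) - 39581/31913 = 39164/(1230 - 72352 - 2*32768 + 421*1024) - 39581*1/31913 = 39164/(1230 - 72352 - 65536 + 431104) - 39581/31913 = 39164/294446 - 39581/31913 = 39164*(1/294446) - 39581/31913 = 19582/147223 - 39581/31913 = -5202313197/4698327599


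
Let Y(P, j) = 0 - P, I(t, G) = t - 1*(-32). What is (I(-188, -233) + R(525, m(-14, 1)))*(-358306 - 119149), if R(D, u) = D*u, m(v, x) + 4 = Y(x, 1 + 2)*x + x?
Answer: 1077138480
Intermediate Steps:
I(t, G) = 32 + t (I(t, G) = t + 32 = 32 + t)
Y(P, j) = -P
m(v, x) = -4 + x - x² (m(v, x) = -4 + ((-x)*x + x) = -4 + (-x² + x) = -4 + (x - x²) = -4 + x - x²)
(I(-188, -233) + R(525, m(-14, 1)))*(-358306 - 119149) = ((32 - 188) + 525*(-4 + 1 - 1*1²))*(-358306 - 119149) = (-156 + 525*(-4 + 1 - 1*1))*(-477455) = (-156 + 525*(-4 + 1 - 1))*(-477455) = (-156 + 525*(-4))*(-477455) = (-156 - 2100)*(-477455) = -2256*(-477455) = 1077138480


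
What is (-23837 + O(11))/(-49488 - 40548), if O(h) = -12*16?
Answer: 24029/90036 ≈ 0.26688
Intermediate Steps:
O(h) = -192
(-23837 + O(11))/(-49488 - 40548) = (-23837 - 192)/(-49488 - 40548) = -24029/(-90036) = -24029*(-1/90036) = 24029/90036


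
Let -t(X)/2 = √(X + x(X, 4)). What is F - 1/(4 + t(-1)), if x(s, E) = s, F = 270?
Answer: 1619/6 - I*√2/12 ≈ 269.83 - 0.11785*I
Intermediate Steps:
t(X) = -2*√2*√X (t(X) = -2*√(X + X) = -2*√2*√X)
F - 1/(4 + t(-1)) = 270 - 1/(4 - 2*√2*√(-1)) = 270 - 1/(4 - 2*√2*I) = 270 - 1/(4 - 2*I*√2)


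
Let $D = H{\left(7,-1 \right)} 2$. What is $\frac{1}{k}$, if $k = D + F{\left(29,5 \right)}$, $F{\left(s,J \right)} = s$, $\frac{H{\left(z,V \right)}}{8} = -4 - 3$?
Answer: $- \frac{1}{83} \approx -0.012048$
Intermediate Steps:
$H{\left(z,V \right)} = -56$ ($H{\left(z,V \right)} = 8 \left(-4 - 3\right) = 8 \left(-7\right) = -56$)
$D = -112$ ($D = \left(-56\right) 2 = -112$)
$k = -83$ ($k = -112 + 29 = -83$)
$\frac{1}{k} = \frac{1}{-83} = - \frac{1}{83}$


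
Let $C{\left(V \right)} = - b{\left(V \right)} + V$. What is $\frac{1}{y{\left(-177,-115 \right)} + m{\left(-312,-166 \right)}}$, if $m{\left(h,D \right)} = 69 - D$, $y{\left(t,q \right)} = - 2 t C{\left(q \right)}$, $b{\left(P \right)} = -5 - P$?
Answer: $- \frac{1}{79415} \approx -1.2592 \cdot 10^{-5}$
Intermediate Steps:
$C{\left(V \right)} = 5 + 2 V$ ($C{\left(V \right)} = - (-5 - V) + V = \left(5 + V\right) + V = 5 + 2 V$)
$y{\left(t,q \right)} = - 2 t \left(5 + 2 q\right)$
$\frac{1}{y{\left(-177,-115 \right)} + m{\left(-312,-166 \right)}} = \frac{1}{\left(-2\right) \left(-177\right) \left(5 + 2 \left(-115\right)\right) + \left(69 - -166\right)} = \frac{1}{\left(-2\right) \left(-177\right) \left(5 - 230\right) + \left(69 + 166\right)} = \frac{1}{\left(-2\right) \left(-177\right) \left(-225\right) + 235} = \frac{1}{-79650 + 235} = \frac{1}{-79415} = - \frac{1}{79415}$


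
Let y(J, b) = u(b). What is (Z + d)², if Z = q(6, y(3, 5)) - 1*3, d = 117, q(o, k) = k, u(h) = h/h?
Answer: 13225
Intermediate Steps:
u(h) = 1
y(J, b) = 1
Z = -2 (Z = 1 - 1*3 = 1 - 3 = -2)
(Z + d)² = (-2 + 117)² = 115² = 13225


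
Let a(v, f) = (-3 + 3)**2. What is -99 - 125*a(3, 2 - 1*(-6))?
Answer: -99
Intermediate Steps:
a(v, f) = 0 (a(v, f) = 0**2 = 0)
-99 - 125*a(3, 2 - 1*(-6)) = -99 - 125*0 = -99 + 0 = -99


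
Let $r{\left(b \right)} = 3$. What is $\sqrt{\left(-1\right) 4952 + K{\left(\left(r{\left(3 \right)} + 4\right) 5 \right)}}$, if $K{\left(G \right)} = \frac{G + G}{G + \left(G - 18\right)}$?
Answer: $\frac{i \sqrt{3346642}}{26} \approx 70.361 i$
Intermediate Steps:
$K{\left(G \right)} = \frac{2 G}{-18 + 2 G}$ ($K{\left(G \right)} = \frac{2 G}{G + \left(-18 + G\right)} = \frac{2 G}{-18 + 2 G}$)
$\sqrt{\left(-1\right) 4952 + K{\left(\left(r{\left(3 \right)} + 4\right) 5 \right)}} = \sqrt{\left(-1\right) 4952 + \frac{\left(3 + 4\right) 5}{-9 + \left(3 + 4\right) 5}} = \sqrt{-4952 + \frac{7 \cdot 5}{-9 + 7 \cdot 5}} = \sqrt{-4952 + \frac{35}{-9 + 35}} = \sqrt{-4952 + \frac{35}{26}} = \sqrt{- \frac{128717}{26}} = \frac{i \sqrt{3346642}}{26}$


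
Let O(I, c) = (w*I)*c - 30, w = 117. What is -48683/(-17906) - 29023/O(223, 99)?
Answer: 17889640117/6607260282 ≈ 2.7076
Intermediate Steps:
O(I, c) = -30 + 117*I*c (O(I, c) = (117*I)*c - 30 = 117*I*c - 30 = -30 + 117*I*c)
-48683/(-17906) - 29023/O(223, 99) = -48683/(-17906) - 29023/(-30 + 117*223*99) = -48683*(-1/17906) - 29023/(-30 + 2583009) = 48683/17906 - 29023/2582979 = 17889640117/6607260282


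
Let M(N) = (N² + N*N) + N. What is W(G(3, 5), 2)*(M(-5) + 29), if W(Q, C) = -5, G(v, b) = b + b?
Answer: -370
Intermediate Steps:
G(v, b) = 2*b
M(N) = N + 2*N² (M(N) = (N² + N²) + N = 2*N² + N = N + 2*N²)
W(G(3, 5), 2)*(M(-5) + 29) = -5*(-5*(1 + 2*(-5)) + 29) = -5*(-5*(1 - 10) + 29) = -5*(-5*(-9) + 29) = -5*(45 + 29) = -5*74 = -370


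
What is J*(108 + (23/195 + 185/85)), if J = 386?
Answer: 141131636/3315 ≈ 42574.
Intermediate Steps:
J*(108 + (23/195 + 185/85)) = 386*(108 + (23/195 + 185/85)) = 386*(108 + (23*(1/195) + 185*(1/85))) = 386*(108 + (23/195 + 37/17)) = 386*(108 + 7606/3315) = 386*(365626/3315) = 141131636/3315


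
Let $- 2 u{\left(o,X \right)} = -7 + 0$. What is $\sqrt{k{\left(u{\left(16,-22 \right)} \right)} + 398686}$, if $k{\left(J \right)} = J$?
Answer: $\frac{\sqrt{1594758}}{2} \approx 631.42$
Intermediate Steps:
$u{\left(o,X \right)} = \frac{7}{2}$ ($u{\left(o,X \right)} = - \frac{-7 + 0}{2} = \left(- \frac{1}{2}\right) \left(-7\right) = \frac{7}{2}$)
$\sqrt{k{\left(u{\left(16,-22 \right)} \right)} + 398686} = \sqrt{\frac{7}{2} + 398686} = \sqrt{\frac{797379}{2}} = \frac{\sqrt{1594758}}{2}$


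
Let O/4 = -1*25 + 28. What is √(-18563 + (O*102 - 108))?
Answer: I*√17447 ≈ 132.09*I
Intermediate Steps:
O = 12 (O = 4*(-1*25 + 28) = 4*(-25 + 28) = 4*3 = 12)
√(-18563 + (O*102 - 108)) = √(-18563 + (12*102 - 108)) = √(-18563 + (1224 - 108)) = √(-18563 + 1116) = √(-17447) = I*√17447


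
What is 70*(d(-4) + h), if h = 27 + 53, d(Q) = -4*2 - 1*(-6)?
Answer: 5460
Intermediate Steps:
d(Q) = -2 (d(Q) = -8 + 6 = -2)
h = 80
70*(d(-4) + h) = 70*(-2 + 80) = 70*78 = 5460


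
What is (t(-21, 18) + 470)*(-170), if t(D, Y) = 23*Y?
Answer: -150280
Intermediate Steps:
(t(-21, 18) + 470)*(-170) = (23*18 + 470)*(-170) = (414 + 470)*(-170) = 884*(-170) = -150280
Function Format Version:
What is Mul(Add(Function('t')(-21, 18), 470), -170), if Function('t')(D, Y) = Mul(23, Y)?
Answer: -150280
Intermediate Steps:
Mul(Add(Function('t')(-21, 18), 470), -170) = Mul(Add(Mul(23, 18), 470), -170) = Mul(Add(414, 470), -170) = Mul(884, -170) = -150280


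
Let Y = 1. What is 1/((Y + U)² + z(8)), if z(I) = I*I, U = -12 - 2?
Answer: 1/233 ≈ 0.0042918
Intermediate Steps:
U = -14
z(I) = I²
1/((Y + U)² + z(8)) = 1/((1 - 14)² + 8²) = 1/((-13)² + 64) = 1/(169 + 64) = 1/233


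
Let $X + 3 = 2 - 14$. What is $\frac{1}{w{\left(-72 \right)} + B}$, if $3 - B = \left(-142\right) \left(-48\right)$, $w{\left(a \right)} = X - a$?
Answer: $- \frac{1}{6756} \approx -0.00014802$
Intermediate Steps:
$X = -15$ ($X = -3 + \left(2 - 14\right) = -3 - 12 = -15$)
$w{\left(a \right)} = -15 - a$
$B = -6813$ ($B = 3 - \left(-142\right) \left(-48\right) = 3 - 6816 = -6813$)
$\frac{1}{w{\left(-72 \right)} + B} = \frac{1}{\left(-15 - -72\right) - 6813} = \frac{1}{\left(-15 + 72\right) - 6813} = \frac{1}{57 - 6813} = \frac{1}{-6756} = - \frac{1}{6756}$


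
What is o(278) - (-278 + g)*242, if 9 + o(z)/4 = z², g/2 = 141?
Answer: 308132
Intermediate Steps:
g = 282 (g = 2*141 = 282)
o(z) = -36 + 4*z²
o(278) - (-278 + g)*242 = (-36 + 4*278²) - (-278 + 282)*242 = (-36 + 4*77284) - 4*242 = (-36 + 309136) - 1*968 = 309100 - 968 = 308132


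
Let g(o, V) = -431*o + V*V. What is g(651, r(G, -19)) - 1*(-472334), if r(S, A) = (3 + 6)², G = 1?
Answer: 198314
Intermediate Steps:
r(S, A) = 81 (r(S, A) = 9² = 81)
g(o, V) = V² - 431*o (g(o, V) = -431*o + V² = V² - 431*o)
g(651, r(G, -19)) - 1*(-472334) = (81² - 431*651) - 1*(-472334) = (6561 - 280581) + 472334 = -274020 + 472334 = 198314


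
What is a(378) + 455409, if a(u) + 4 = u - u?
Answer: 455405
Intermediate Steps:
a(u) = -4 (a(u) = -4 + (u - u) = -4 + 0 = -4)
a(378) + 455409 = -4 + 455409 = 455405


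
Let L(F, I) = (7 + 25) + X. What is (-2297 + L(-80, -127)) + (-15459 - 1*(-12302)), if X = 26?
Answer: -5396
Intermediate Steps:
L(F, I) = 58 (L(F, I) = (7 + 25) + 26 = 32 + 26 = 58)
(-2297 + L(-80, -127)) + (-15459 - 1*(-12302)) = (-2297 + 58) + (-15459 - 1*(-12302)) = -2239 + (-15459 + 12302) = -2239 - 3157 = -5396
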